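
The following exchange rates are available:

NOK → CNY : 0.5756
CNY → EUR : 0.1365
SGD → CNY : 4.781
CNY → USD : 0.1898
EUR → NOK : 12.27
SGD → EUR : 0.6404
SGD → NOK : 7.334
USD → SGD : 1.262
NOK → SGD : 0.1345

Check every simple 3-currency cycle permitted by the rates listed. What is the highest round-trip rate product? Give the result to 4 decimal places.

1.1452

CNY→USD→SGD→CNY: 0.1898 × 1.262 × 4.781 = 1.14518
SGD→EUR→NOK→SGD: 0.6404 × 12.27 × 0.1345 = 1.05686
CNY→EUR→NOK→CNY: 0.1365 × 12.27 × 0.5756 = 0.96405
Maximum is CNY→USD→SGD→CNY at 1.1452; arbitrage exists.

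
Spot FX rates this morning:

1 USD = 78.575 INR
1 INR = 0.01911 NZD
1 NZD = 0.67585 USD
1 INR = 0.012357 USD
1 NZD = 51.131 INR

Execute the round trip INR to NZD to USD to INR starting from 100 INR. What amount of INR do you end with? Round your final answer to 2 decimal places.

100 INR × 0.01911 = 1.911 NZD
1.911 NZD × 0.67585 = 1.29154935 USD
1.29154935 USD × 78.575 = 101.48349017625 INR

101.48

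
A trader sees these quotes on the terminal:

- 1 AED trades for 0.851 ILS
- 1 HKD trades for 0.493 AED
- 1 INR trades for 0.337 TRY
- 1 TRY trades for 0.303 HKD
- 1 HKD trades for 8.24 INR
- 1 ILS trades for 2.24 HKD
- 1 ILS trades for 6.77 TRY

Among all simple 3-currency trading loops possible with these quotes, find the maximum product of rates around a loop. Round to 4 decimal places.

0.9398

HKD→AED→ILS→HKD: 0.493 × 0.851 × 2.24 = 0.93978
TRY→HKD→INR→TRY: 0.303 × 8.24 × 0.337 = 0.84139
Maximum is HKD→AED→ILS→HKD at 0.9398; no arbitrage — every cycle loses value.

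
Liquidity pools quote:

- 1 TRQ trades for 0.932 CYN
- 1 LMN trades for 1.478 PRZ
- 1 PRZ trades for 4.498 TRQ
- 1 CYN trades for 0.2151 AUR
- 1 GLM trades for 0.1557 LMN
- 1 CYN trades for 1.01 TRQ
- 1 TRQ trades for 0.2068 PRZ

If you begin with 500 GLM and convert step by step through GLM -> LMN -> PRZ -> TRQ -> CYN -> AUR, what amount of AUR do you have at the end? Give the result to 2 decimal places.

103.75

500 GLM × 0.1557 = 77.85 LMN
77.85 LMN × 1.478 = 115.0623 PRZ
115.0623 PRZ × 4.498 = 517.5502254 TRQ
517.5502254 TRQ × 0.932 = 482.3568100728 CYN
482.3568100728 CYN × 0.2151 = 103.75494984665928 AUR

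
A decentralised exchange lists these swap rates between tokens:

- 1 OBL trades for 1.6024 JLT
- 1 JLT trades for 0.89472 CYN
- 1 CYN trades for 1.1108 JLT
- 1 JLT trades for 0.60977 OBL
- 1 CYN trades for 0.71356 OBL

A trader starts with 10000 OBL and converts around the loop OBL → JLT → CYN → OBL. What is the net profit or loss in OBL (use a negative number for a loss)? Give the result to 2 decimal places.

10000 OBL × 1.6024 = 16024 JLT
16024 JLT × 0.89472 = 14336.99328 CYN
14336.99328 CYN × 0.71356 = 10230.3049248768 OBL
Net change: 10230.3049248768 − 10000 = 230.3049248768 OBL

230.30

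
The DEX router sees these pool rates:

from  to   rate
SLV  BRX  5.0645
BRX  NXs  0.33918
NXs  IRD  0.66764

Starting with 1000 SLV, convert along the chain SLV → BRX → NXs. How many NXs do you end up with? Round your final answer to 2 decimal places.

1000 SLV × 5.0645 = 5064.5 BRX
5064.5 BRX × 0.33918 = 1717.77711 NXs

1717.78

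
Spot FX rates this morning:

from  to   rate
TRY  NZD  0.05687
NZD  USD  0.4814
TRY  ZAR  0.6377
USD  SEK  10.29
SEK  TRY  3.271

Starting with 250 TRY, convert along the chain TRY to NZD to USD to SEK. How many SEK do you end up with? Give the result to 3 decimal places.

250 TRY × 0.05687 = 14.2175 NZD
14.2175 NZD × 0.4814 = 6.8443045 USD
6.8443045 USD × 10.29 = 70.427893305 SEK

70.428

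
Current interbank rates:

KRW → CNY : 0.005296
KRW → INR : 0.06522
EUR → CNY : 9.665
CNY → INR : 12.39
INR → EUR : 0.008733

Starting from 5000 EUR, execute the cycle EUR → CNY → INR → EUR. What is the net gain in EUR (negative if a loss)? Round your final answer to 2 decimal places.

5000 EUR × 9.665 = 48325 CNY
48325 CNY × 12.39 = 598746.75 INR
598746.75 INR × 0.008733 = 5228.85536775 EUR
Net change: 5228.85536775 − 5000 = 228.85536775 EUR

228.86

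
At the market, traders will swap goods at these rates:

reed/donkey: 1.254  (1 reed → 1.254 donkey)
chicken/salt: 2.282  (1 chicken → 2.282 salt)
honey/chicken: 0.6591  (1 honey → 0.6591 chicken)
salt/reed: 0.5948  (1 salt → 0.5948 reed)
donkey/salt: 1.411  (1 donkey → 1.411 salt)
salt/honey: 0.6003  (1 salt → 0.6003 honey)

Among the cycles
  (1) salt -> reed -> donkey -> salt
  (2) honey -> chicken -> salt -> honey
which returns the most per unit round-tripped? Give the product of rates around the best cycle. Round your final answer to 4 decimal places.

(1) 0.5948 × 1.254 × 1.411 = 1.05244
(2) 0.6591 × 2.282 × 0.6003 = 0.90289
Highest is cycle (1) at 1.0524 (>1, arbitrage).

1.0524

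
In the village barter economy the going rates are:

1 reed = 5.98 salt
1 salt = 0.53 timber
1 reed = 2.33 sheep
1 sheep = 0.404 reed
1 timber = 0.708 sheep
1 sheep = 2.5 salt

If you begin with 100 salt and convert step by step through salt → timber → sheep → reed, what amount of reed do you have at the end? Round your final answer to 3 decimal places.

100 salt × 0.53 = 53 timber
53 timber × 0.708 = 37.524 sheep
37.524 sheep × 0.404 = 15.159696 reed

15.160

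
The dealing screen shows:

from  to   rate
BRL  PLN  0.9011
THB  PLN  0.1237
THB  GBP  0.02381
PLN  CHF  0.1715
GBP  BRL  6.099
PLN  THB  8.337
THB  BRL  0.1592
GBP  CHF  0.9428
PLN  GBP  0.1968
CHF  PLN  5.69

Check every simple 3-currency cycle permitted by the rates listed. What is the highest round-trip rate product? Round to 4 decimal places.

PLN→THB→BRL→PLN: 8.337 × 0.1592 × 0.9011 = 1.19599
PLN→GBP→BRL→PLN: 0.1968 × 6.099 × 0.9011 = 1.08158
PLN→GBP→CHF→PLN: 0.1968 × 0.9428 × 5.69 = 1.05574
Maximum is PLN→THB→BRL→PLN at 1.1960; arbitrage exists.

1.1960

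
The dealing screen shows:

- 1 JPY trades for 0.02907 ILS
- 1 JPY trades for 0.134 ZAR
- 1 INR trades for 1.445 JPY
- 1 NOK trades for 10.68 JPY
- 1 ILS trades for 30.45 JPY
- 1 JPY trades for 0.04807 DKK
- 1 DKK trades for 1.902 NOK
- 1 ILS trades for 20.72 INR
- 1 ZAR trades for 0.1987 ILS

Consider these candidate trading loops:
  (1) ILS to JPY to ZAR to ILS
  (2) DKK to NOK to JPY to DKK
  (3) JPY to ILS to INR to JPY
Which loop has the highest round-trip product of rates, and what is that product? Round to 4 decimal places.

(1) 30.45 × 0.134 × 0.1987 = 0.81076
(2) 1.902 × 10.68 × 0.04807 = 0.97646
(3) 0.02907 × 20.72 × 1.445 = 0.87037
Highest is cycle (2) at 0.9765 (≤1, no arbitrage).

0.9765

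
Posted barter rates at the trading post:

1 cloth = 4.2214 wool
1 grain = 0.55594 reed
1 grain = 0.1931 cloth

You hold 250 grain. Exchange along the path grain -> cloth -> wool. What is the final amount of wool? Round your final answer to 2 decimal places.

203.79

250 grain × 0.1931 = 48.275 cloth
48.275 cloth × 4.2214 = 203.788085 wool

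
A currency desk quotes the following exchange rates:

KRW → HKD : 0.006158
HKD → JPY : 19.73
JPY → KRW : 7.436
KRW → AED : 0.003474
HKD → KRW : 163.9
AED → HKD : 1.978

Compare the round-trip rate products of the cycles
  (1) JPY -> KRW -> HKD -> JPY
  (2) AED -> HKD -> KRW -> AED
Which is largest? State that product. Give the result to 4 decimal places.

1.1263

(1) 7.436 × 0.006158 × 19.73 = 0.90345
(2) 1.978 × 163.9 × 0.003474 = 1.12625
Highest is cycle (2) at 1.1263 (>1, arbitrage).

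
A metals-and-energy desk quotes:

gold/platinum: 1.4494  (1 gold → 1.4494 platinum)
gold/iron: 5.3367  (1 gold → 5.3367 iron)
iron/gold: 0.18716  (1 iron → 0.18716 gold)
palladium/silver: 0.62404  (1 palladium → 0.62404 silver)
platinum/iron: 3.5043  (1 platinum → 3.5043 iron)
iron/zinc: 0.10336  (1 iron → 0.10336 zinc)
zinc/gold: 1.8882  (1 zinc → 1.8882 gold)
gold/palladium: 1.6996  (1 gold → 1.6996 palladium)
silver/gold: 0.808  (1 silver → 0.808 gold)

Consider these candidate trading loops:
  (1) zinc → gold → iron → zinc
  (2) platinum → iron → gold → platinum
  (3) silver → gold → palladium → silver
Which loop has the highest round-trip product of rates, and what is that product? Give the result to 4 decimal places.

1.0415

(1) 1.8882 × 5.3367 × 0.10336 = 1.04153
(2) 3.5043 × 0.18716 × 1.4494 = 0.95061
(3) 0.808 × 1.6996 × 0.62404 = 0.85698
Highest is cycle (1) at 1.0415 (>1, arbitrage).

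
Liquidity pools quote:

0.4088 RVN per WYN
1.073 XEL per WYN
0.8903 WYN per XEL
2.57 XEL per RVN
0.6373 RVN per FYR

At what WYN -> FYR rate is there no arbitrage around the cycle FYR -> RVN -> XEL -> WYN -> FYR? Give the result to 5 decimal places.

Known legs of the cycle: 0.6373 × 2.57 × 0.8903 = 1.4581876483
For no arbitrage the full-cycle product must be 1, so the missing rate is 1 / 1.4581876483 ≈ 0.6857828.

0.68578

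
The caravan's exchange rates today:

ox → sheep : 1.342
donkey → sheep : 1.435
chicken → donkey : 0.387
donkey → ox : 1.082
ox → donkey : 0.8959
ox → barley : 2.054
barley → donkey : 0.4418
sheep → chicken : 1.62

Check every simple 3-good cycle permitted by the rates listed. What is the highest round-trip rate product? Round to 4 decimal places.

0.9819

barley→donkey→ox→barley: 0.4418 × 1.082 × 2.054 = 0.98187
sheep→chicken→donkey→sheep: 1.62 × 0.387 × 1.435 = 0.89966
Maximum is barley→donkey→ox→barley at 0.9819; no arbitrage — every cycle loses value.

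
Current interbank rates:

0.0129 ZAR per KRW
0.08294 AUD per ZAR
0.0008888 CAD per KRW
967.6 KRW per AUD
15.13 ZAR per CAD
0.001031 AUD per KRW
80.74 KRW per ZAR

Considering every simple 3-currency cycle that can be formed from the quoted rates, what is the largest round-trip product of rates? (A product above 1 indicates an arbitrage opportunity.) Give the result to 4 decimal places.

1.0858

KRW→CAD→ZAR→KRW: 0.0008888 × 15.13 × 80.74 = 1.08575
AUD→KRW→ZAR→AUD: 967.6 × 0.0129 × 0.08294 = 1.03526
Maximum is KRW→CAD→ZAR→KRW at 1.0858; arbitrage exists.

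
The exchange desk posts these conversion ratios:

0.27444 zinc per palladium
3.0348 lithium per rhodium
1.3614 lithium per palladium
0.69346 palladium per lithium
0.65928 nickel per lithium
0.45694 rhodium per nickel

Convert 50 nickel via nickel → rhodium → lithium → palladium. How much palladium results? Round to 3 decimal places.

48.082

50 nickel × 0.45694 = 22.847 rhodium
22.847 rhodium × 3.0348 = 69.3360756 lithium
69.3360756 lithium × 0.69346 = 48.081794985576 palladium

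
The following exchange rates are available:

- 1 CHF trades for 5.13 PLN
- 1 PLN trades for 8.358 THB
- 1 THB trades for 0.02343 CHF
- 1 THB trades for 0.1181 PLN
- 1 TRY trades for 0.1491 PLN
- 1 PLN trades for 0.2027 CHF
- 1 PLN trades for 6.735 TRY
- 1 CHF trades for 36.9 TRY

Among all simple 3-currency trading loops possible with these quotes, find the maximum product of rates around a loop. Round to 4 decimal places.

1.1152

TRY→PLN→CHF→TRY: 0.1491 × 0.2027 × 36.9 = 1.11521
THB→CHF→PLN→THB: 0.02343 × 5.13 × 8.358 = 1.00460
Maximum is TRY→PLN→CHF→TRY at 1.1152; arbitrage exists.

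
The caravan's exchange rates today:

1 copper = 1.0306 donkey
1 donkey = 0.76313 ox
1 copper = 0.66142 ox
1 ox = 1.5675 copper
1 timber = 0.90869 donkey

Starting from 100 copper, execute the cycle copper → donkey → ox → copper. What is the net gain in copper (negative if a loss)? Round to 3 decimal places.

23.281

100 copper × 1.0306 = 103.06 donkey
103.06 donkey × 0.76313 = 78.6481778 ox
78.6481778 ox × 1.5675 = 123.2810187015 copper
Net change: 123.2810187015 − 100 = 23.2810187015 copper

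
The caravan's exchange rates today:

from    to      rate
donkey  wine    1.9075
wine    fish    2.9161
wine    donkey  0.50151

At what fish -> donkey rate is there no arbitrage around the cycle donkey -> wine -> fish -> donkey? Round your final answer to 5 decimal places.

0.17978

Known legs of the cycle: 1.9075 × 2.9161 = 5.56246075
For no arbitrage the full-cycle product must be 1, so the missing rate is 1 / 5.56246075 ≈ 0.1797765.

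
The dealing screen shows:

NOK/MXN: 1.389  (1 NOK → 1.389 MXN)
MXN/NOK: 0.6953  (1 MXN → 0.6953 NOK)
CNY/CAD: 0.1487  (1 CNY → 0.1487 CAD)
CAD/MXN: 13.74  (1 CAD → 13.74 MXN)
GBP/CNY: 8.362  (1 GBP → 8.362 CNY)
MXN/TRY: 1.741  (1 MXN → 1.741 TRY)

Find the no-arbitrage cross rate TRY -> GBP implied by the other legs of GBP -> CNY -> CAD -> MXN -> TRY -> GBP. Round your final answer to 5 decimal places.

Known legs of the cycle: 8.362 × 0.1487 × 13.74 × 1.741 = 29.744497443396
For no arbitrage the full-cycle product must be 1, so the missing rate is 1 / 29.744497443396 ≈ 0.0336197.

0.03362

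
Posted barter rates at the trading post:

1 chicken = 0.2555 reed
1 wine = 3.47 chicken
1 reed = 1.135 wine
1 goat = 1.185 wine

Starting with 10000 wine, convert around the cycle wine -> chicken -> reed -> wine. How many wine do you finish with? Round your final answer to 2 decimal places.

10062.74

10000 wine × 3.47 = 34700 chicken
34700 chicken × 0.2555 = 8865.85 reed
8865.85 reed × 1.135 = 10062.73975 wine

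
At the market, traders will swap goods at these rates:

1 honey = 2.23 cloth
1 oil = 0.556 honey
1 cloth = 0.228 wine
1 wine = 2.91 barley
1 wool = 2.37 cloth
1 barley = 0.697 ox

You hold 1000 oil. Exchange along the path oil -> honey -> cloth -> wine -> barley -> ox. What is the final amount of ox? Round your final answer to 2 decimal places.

1000 oil × 0.556 = 556 honey
556 honey × 2.23 = 1239.88 cloth
1239.88 cloth × 0.228 = 282.69264 wine
282.69264 wine × 2.91 = 822.6355824 barley
822.6355824 barley × 0.697 = 573.3770009328 ox

573.38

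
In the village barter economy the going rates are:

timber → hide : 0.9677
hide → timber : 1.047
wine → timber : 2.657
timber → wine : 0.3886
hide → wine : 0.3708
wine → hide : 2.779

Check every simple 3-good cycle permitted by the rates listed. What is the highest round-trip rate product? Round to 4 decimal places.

wine→hide→timber→wine: 2.779 × 1.047 × 0.3886 = 1.13068
wine→timber→hide→wine: 2.657 × 0.9677 × 0.3708 = 0.95339
Maximum is wine→hide→timber→wine at 1.1307; arbitrage exists.

1.1307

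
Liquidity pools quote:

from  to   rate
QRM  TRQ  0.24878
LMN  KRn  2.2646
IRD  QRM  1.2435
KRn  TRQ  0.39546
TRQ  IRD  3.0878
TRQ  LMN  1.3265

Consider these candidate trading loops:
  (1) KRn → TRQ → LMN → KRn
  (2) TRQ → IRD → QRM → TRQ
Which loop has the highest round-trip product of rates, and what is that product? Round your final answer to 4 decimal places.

(1) 0.39546 × 1.3265 × 2.2646 = 1.18796
(2) 3.0878 × 1.2435 × 0.24878 = 0.95524
Highest is cycle (1) at 1.1880 (>1, arbitrage).

1.1880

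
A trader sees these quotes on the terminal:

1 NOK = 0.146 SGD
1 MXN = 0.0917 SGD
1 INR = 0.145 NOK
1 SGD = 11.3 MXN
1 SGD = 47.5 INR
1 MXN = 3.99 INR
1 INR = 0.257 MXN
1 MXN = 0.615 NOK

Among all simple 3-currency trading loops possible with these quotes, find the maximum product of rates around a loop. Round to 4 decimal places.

1.1194

MXN→SGD→INR→MXN: 0.0917 × 47.5 × 0.257 = 1.11943
NOK→SGD→MXN→NOK: 0.146 × 11.3 × 0.615 = 1.01463
NOK→SGD→INR→NOK: 0.146 × 47.5 × 0.145 = 1.00558
Maximum is MXN→SGD→INR→MXN at 1.1194; arbitrage exists.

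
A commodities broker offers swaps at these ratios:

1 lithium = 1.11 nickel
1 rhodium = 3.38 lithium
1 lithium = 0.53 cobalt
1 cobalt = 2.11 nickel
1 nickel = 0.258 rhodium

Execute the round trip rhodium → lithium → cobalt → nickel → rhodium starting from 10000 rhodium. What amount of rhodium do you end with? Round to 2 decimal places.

10000 rhodium × 3.38 = 33800 lithium
33800 lithium × 0.53 = 17914 cobalt
17914 cobalt × 2.11 = 37798.54 nickel
37798.54 nickel × 0.258 = 9752.02332 rhodium

9752.02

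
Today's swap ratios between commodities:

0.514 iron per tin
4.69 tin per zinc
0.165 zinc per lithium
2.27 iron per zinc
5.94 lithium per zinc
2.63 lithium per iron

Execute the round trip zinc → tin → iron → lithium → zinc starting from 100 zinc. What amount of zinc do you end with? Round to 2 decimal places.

104.61

100 zinc × 4.69 = 469 tin
469 tin × 0.514 = 241.066 iron
241.066 iron × 2.63 = 634.00358 lithium
634.00358 lithium × 0.165 = 104.6105907 zinc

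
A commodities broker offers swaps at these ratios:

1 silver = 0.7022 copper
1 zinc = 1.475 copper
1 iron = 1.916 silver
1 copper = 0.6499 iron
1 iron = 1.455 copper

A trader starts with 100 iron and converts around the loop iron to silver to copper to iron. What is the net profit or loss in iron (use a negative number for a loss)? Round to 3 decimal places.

-12.561

100 iron × 1.916 = 191.6 silver
191.6 silver × 0.7022 = 134.54152 copper
134.54152 copper × 0.6499 = 87.438533848 iron
Net change: 87.438533848 − 100 = -12.561466152 iron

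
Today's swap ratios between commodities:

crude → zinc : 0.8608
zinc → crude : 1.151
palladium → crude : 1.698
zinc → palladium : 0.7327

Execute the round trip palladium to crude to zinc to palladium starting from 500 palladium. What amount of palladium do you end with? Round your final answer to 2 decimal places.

500 palladium × 1.698 = 849 crude
849 crude × 0.8608 = 730.8192 zinc
730.8192 zinc × 0.7327 = 535.47122784 palladium

535.47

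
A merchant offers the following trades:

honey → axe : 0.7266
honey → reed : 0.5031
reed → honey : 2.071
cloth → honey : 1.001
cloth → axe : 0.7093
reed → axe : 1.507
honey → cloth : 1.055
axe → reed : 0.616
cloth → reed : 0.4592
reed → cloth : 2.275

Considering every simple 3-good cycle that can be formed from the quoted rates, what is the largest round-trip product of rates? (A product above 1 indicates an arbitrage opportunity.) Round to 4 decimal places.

reed→cloth→honey→reed: 2.275 × 1.001 × 0.5031 = 1.14570
reed→honey→cloth→reed: 2.071 × 1.055 × 0.4592 = 1.00331
reed→cloth→axe→reed: 2.275 × 0.7093 × 0.616 = 0.99401
reed→honey→axe→reed: 2.071 × 0.7266 × 0.616 = 0.92695
Maximum is reed→cloth→honey→reed at 1.1457; arbitrage exists.

1.1457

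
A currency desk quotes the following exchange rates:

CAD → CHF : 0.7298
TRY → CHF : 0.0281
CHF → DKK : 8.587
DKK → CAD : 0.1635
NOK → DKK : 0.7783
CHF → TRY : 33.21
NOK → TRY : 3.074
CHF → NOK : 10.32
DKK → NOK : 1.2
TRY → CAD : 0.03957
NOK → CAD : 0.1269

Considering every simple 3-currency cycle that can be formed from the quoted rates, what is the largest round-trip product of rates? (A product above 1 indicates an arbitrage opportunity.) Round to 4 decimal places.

CHF→DKK→CAD→CHF: 8.587 × 0.1635 × 0.7298 = 1.02462
TRY→CAD→CHF→TRY: 0.03957 × 0.7298 × 33.21 = 0.95904
NOK→CAD→CHF→NOK: 0.1269 × 0.7298 × 10.32 = 0.95575
TRY→CHF→NOK→TRY: 0.0281 × 10.32 × 3.074 = 0.89144
Maximum is CHF→DKK→CAD→CHF at 1.0246; arbitrage exists.

1.0246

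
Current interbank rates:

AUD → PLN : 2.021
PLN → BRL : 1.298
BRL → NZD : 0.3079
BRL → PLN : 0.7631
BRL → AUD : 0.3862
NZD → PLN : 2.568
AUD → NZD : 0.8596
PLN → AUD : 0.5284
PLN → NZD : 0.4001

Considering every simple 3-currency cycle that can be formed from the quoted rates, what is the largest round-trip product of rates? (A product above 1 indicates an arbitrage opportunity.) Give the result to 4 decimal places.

PLN→AUD→NZD→PLN: 0.5284 × 0.8596 × 2.568 = 1.16642
BRL→NZD→PLN→BRL: 0.3079 × 2.568 × 1.298 = 1.02631
BRL→AUD→PLN→BRL: 0.3862 × 2.021 × 1.298 = 1.01310
Maximum is PLN→AUD→NZD→PLN at 1.1664; arbitrage exists.

1.1664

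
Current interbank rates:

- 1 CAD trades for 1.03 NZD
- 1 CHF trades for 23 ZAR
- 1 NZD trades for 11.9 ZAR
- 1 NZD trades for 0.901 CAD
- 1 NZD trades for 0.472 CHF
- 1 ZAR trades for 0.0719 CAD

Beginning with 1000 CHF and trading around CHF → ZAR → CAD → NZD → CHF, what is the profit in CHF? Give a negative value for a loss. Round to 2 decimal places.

-196.04

1000 CHF × 23 = 23000 ZAR
23000 ZAR × 0.0719 = 1653.7 CAD
1653.7 CAD × 1.03 = 1703.311 NZD
1703.311 NZD × 0.472 = 803.962792 CHF
Net change: 803.962792 − 1000 = -196.037208 CHF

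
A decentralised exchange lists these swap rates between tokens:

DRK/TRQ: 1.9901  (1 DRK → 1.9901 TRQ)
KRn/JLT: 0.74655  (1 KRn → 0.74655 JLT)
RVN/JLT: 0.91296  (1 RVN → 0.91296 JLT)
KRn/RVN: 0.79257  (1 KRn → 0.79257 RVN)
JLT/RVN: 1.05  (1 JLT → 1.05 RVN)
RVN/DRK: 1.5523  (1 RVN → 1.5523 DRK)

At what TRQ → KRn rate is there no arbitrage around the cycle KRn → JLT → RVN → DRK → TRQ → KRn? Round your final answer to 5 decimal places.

Known legs of the cycle: 0.74655 × 1.05 × 1.5523 × 1.9901 = 2.421579637371825
For no arbitrage the full-cycle product must be 1, so the missing rate is 1 / 2.421579637371825 ≈ 0.4129536.

0.41295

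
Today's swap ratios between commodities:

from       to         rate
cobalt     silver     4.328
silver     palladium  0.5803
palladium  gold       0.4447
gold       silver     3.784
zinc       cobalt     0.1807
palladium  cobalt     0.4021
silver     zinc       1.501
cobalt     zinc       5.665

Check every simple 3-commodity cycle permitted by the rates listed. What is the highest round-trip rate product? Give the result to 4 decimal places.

zinc→cobalt→silver→zinc: 0.1807 × 4.328 × 1.501 = 1.17389
palladium→cobalt→silver→palladium: 0.4021 × 4.328 × 0.5803 = 1.00989
gold→silver→palladium→gold: 3.784 × 0.5803 × 0.4447 = 0.97650
Maximum is zinc→cobalt→silver→zinc at 1.1739; arbitrage exists.

1.1739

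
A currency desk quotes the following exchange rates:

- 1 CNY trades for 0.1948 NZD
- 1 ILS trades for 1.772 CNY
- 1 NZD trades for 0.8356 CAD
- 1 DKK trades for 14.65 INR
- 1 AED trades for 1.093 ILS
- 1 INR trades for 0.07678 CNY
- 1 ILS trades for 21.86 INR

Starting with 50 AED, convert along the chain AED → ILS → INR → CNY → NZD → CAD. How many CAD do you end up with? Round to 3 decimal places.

14.931

50 AED × 1.093 = 54.65 ILS
54.65 ILS × 21.86 = 1194.649 INR
1194.649 INR × 0.07678 = 91.72515022 CNY
91.72515022 CNY × 0.1948 = 17.868059262856 NZD
17.868059262856 NZD × 0.8356 = 14.9305503200424736 CAD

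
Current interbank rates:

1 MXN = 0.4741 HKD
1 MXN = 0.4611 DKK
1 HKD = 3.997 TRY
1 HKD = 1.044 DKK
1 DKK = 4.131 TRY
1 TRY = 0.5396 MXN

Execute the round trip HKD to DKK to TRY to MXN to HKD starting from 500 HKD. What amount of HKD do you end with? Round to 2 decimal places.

500 HKD × 1.044 = 522 DKK
522 DKK × 4.131 = 2156.382 TRY
2156.382 TRY × 0.5396 = 1163.5837272 MXN
1163.5837272 MXN × 0.4741 = 551.65504506552 HKD

551.66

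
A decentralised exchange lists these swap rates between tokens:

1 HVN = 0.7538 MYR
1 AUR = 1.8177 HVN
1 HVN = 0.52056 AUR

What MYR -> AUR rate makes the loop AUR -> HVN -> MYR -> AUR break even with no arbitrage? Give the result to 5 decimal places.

Known legs of the cycle: 1.8177 × 0.7538 = 1.37018226
For no arbitrage the full-cycle product must be 1, so the missing rate is 1 / 1.37018226 ≈ 0.7298299.

0.72983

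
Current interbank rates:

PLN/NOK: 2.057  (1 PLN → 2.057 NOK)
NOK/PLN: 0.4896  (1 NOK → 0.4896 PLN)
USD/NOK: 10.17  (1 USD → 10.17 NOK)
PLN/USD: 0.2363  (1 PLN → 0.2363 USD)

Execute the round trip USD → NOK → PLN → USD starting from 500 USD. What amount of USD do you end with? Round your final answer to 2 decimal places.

500 USD × 10.17 = 5085 NOK
5085 NOK × 0.4896 = 2489.616 PLN
2489.616 PLN × 0.2363 = 588.2962608 USD

588.30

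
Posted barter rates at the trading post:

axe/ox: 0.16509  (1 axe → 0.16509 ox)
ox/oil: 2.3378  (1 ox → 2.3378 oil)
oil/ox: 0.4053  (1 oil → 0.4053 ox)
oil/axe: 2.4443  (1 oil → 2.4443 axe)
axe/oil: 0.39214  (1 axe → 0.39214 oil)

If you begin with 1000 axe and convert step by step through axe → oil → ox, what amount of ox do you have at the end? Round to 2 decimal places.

1000 axe × 0.39214 = 392.14 oil
392.14 oil × 0.4053 = 158.934342 ox

158.93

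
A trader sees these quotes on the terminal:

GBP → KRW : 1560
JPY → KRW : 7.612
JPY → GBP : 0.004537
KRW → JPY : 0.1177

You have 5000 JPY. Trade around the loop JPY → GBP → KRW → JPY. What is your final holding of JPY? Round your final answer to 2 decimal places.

5000 JPY × 0.004537 = 22.685 GBP
22.685 GBP × 1560 = 35388.6 KRW
35388.6 KRW × 0.1177 = 4165.23822 JPY

4165.24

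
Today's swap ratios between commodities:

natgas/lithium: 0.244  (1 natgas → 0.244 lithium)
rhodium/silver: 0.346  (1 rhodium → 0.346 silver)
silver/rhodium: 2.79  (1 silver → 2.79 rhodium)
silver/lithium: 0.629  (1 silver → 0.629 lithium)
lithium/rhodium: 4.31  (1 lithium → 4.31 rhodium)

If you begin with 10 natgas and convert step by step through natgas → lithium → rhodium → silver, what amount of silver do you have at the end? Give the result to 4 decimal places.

10 natgas × 0.244 = 2.44 lithium
2.44 lithium × 4.31 = 10.5164 rhodium
10.5164 rhodium × 0.346 = 3.6386744 silver

3.6387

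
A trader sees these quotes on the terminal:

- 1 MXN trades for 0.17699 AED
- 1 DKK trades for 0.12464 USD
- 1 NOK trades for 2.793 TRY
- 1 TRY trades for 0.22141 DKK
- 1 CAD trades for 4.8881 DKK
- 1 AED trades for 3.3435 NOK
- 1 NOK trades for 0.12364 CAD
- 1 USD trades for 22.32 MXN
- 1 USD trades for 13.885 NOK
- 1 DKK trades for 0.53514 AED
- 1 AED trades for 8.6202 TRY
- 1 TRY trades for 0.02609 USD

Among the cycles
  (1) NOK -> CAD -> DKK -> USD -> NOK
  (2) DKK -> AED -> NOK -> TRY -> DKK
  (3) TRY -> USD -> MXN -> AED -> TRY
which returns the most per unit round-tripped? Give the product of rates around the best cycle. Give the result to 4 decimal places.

1.1065

(1) 0.12364 × 4.8881 × 0.12464 × 13.885 = 1.04593
(2) 0.53514 × 3.3435 × 2.793 × 0.22141 = 1.10646
(3) 0.02609 × 22.32 × 0.17699 × 8.6202 = 0.88845
Highest is cycle (2) at 1.1065 (>1, arbitrage).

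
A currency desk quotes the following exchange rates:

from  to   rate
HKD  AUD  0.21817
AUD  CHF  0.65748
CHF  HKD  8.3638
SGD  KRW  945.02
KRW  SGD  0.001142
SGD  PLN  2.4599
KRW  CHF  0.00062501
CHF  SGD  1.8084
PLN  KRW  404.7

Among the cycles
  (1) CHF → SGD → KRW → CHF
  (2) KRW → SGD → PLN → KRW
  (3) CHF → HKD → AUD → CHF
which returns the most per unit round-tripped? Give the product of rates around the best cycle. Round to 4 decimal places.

(1) 1.8084 × 945.02 × 0.00062501 = 1.06813
(2) 0.001142 × 2.4599 × 404.7 = 1.13689
(3) 8.3638 × 0.21817 × 0.65748 = 1.19972
Highest is cycle (3) at 1.1997 (>1, arbitrage).

1.1997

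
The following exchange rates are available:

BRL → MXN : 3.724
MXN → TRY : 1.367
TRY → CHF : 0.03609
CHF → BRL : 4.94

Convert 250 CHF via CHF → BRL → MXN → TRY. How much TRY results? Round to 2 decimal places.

6287.02

250 CHF × 4.94 = 1235 BRL
1235 BRL × 3.724 = 4599.14 MXN
4599.14 MXN × 1.367 = 6287.02438 TRY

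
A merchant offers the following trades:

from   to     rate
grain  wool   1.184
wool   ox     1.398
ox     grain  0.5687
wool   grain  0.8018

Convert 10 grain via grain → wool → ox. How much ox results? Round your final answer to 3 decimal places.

16.552

10 grain × 1.184 = 11.84 wool
11.84 wool × 1.398 = 16.55232 ox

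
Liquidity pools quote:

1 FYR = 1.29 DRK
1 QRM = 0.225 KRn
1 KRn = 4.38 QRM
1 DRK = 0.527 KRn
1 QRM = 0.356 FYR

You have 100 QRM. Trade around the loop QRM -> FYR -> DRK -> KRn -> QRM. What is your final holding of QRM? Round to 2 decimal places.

106.00

100 QRM × 0.356 = 35.6 FYR
35.6 FYR × 1.29 = 45.924 DRK
45.924 DRK × 0.527 = 24.201948 KRn
24.201948 KRn × 4.38 = 106.00453224 QRM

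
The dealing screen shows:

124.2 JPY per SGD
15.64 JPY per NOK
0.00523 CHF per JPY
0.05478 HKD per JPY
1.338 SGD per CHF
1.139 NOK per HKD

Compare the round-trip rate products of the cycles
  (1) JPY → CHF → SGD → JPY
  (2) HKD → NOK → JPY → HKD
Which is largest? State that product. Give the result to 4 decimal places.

0.9758

(1) 0.00523 × 1.338 × 124.2 = 0.86912
(2) 1.139 × 15.64 × 0.05478 = 0.97585
Highest is cycle (2) at 0.9758 (≤1, no arbitrage).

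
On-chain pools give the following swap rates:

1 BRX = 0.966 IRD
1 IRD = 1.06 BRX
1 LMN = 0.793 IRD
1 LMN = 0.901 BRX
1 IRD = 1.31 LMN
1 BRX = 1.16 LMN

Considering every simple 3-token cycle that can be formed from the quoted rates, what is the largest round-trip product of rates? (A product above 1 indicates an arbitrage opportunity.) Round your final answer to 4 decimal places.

IRD→LMN→BRX→IRD: 1.31 × 0.901 × 0.966 = 1.14018
IRD→BRX→LMN→IRD: 1.06 × 1.16 × 0.793 = 0.97507
Maximum is IRD→LMN→BRX→IRD at 1.1402; arbitrage exists.

1.1402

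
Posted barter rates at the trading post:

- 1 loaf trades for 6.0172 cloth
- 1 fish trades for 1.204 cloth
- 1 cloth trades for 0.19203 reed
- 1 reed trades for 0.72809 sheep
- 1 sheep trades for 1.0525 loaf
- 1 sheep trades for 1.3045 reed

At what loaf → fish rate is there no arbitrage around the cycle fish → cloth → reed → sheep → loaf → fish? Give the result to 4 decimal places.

5.6441

Known legs of the cycle: 1.204 × 0.19203 × 0.72809 × 1.0525 = 0.177175121636667
For no arbitrage the full-cycle product must be 1, so the missing rate is 1 / 0.177175121636667 ≈ 5.644133.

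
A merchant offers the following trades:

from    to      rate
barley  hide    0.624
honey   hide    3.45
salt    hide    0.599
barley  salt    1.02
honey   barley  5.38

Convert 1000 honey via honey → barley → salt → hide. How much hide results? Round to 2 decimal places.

3287.07

1000 honey × 5.38 = 5380 barley
5380 barley × 1.02 = 5487.6 salt
5487.6 salt × 0.599 = 3287.0724 hide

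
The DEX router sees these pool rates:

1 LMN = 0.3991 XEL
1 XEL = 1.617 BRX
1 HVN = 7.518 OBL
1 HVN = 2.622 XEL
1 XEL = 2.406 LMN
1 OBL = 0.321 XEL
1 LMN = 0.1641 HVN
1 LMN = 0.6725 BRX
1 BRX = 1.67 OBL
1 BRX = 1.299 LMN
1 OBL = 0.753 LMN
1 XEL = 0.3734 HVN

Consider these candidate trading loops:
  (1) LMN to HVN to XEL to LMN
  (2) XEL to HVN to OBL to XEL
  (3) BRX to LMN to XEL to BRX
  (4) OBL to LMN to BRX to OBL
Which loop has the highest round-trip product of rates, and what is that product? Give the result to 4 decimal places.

(1) 0.1641 × 2.622 × 2.406 = 1.03523
(2) 0.3734 × 7.518 × 0.321 = 0.90112
(3) 1.299 × 0.3991 × 1.617 = 0.83830
(4) 0.753 × 0.6725 × 1.67 = 0.84568
Highest is cycle (1) at 1.0352 (>1, arbitrage).

1.0352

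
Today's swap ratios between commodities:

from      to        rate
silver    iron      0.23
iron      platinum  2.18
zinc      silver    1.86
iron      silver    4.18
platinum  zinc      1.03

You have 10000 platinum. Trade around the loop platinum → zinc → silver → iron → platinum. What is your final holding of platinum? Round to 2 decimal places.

9605.82

10000 platinum × 1.03 = 10300 zinc
10300 zinc × 1.86 = 19158 silver
19158 silver × 0.23 = 4406.34 iron
4406.34 iron × 2.18 = 9605.8212 platinum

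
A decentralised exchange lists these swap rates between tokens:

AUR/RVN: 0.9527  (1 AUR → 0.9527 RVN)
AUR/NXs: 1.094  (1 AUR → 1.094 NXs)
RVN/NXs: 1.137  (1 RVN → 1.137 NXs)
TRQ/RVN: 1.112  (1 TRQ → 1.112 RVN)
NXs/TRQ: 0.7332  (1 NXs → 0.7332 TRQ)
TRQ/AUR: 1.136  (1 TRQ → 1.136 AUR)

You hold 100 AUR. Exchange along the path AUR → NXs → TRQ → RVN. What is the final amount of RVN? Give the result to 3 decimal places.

89.196

100 AUR × 1.094 = 109.4 NXs
109.4 NXs × 0.7332 = 80.21208 TRQ
80.21208 TRQ × 1.112 = 89.19583296 RVN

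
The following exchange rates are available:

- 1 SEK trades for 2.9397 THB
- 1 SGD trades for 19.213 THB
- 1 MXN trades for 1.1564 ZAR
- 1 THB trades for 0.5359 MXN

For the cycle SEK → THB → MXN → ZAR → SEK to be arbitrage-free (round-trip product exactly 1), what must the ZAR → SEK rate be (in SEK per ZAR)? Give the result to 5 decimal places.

Known legs of the cycle: 2.9397 × 0.5359 × 1.1564 = 1.821775479972
For no arbitrage the full-cycle product must be 1, so the missing rate is 1 / 1.821775479972 ≈ 0.5489151.

0.54892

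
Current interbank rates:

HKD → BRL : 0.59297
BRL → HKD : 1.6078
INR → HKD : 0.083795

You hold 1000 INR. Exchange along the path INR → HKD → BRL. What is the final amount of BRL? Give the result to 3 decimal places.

49.688

1000 INR × 0.083795 = 83.795 HKD
83.795 HKD × 0.59297 = 49.68792115 BRL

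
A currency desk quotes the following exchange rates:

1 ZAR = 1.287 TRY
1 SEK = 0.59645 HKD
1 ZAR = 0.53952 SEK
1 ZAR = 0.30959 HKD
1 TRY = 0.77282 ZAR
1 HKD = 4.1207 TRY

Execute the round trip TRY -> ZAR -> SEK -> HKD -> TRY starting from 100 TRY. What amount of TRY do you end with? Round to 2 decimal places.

100 TRY × 0.77282 = 77.282 ZAR
77.282 ZAR × 0.53952 = 41.69518464 SEK
41.69518464 SEK × 0.59645 = 24.869092878528 HKD
24.869092878528 HKD × 4.1207 = 102.4780710245503296 TRY

102.48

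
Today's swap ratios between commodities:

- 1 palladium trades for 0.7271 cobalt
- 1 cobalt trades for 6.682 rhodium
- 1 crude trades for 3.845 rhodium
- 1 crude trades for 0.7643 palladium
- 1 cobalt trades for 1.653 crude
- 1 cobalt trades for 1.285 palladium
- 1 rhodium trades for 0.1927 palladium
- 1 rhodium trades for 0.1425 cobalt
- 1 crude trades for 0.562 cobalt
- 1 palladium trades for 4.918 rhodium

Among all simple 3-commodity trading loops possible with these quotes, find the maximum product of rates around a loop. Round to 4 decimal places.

0.9362

cobalt→rhodium→palladium→cobalt: 6.682 × 0.1927 × 0.7271 = 0.93623
crude→palladium→cobalt→crude: 0.7643 × 0.7271 × 1.653 = 0.91861
crude→rhodium→cobalt→crude: 3.845 × 0.1425 × 1.653 = 0.90570
cobalt→palladium→rhodium→cobalt: 1.285 × 4.918 × 0.1425 = 0.90055
Maximum is cobalt→rhodium→palladium→cobalt at 0.9362; no arbitrage — every cycle loses value.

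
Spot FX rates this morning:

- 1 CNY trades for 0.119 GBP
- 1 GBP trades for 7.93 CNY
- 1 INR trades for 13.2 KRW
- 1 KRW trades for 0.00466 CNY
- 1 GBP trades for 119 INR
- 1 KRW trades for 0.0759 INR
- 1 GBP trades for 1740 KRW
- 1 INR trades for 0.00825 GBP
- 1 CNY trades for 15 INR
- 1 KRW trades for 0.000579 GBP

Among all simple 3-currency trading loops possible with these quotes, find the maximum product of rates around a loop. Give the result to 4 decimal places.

INR→GBP→KRW→INR: 0.00825 × 1740 × 0.0759 = 1.08954
CNY→INR→GBP→CNY: 15 × 0.00825 × 7.93 = 0.98134
CNY→GBP→KRW→CNY: 0.119 × 1740 × 0.00466 = 0.96490
CNY→INR→KRW→CNY: 15 × 13.2 × 0.00466 = 0.92268
INR→KRW→GBP→INR: 13.2 × 0.000579 × 119 = 0.90949
Maximum is INR→GBP→KRW→INR at 1.0895; arbitrage exists.

1.0895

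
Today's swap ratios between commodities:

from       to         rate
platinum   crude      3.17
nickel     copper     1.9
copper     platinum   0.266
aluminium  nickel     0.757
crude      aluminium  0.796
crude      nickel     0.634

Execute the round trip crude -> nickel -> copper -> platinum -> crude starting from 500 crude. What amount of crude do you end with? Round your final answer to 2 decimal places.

507.87

500 crude × 0.634 = 317 nickel
317 nickel × 1.9 = 602.3 copper
602.3 copper × 0.266 = 160.2118 platinum
160.2118 platinum × 3.17 = 507.871406 crude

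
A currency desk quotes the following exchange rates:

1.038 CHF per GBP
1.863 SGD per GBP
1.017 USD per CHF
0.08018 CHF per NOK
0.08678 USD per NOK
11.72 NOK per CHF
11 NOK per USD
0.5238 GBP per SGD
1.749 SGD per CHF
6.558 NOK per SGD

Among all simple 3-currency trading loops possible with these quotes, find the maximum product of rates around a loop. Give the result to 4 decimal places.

0.9509

CHF→SGD→GBP→CHF: 1.749 × 0.5238 × 1.038 = 0.95094
NOK→CHF→SGD→NOK: 0.08018 × 1.749 × 6.558 = 0.91966
NOK→CHF→USD→NOK: 0.08018 × 1.017 × 11 = 0.89697
Maximum is CHF→SGD→GBP→CHF at 0.9509; no arbitrage — every cycle loses value.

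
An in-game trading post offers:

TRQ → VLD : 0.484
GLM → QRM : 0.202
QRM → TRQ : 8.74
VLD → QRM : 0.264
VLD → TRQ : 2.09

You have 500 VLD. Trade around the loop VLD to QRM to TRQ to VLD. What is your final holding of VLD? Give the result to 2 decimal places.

500 VLD × 0.264 = 132 QRM
132 QRM × 8.74 = 1153.68 TRQ
1153.68 TRQ × 0.484 = 558.38112 VLD

558.38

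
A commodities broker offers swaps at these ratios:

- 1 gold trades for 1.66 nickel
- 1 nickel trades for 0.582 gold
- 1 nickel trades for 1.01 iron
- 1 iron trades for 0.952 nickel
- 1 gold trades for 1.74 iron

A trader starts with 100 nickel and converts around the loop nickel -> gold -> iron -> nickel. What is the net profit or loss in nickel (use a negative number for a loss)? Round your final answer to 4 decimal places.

100 nickel × 0.582 = 58.2 gold
58.2 gold × 1.74 = 101.268 iron
101.268 iron × 0.952 = 96.407136 nickel
Net change: 96.407136 − 100 = -3.592864 nickel

-3.5929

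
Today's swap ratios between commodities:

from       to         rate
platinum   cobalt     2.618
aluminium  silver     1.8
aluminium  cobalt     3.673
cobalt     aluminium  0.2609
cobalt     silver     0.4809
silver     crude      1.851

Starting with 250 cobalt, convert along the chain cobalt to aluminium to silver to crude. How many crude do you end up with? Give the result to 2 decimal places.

217.32

250 cobalt × 0.2609 = 65.225 aluminium
65.225 aluminium × 1.8 = 117.405 silver
117.405 silver × 1.851 = 217.316655 crude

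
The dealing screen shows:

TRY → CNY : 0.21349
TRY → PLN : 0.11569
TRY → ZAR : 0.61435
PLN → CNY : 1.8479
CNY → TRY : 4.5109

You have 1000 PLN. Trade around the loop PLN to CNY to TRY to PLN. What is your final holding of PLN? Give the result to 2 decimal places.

964.36

1000 PLN × 1.8479 = 1847.9 CNY
1847.9 CNY × 4.5109 = 8335.69211 TRY
8335.69211 TRY × 0.11569 = 964.3562202059 PLN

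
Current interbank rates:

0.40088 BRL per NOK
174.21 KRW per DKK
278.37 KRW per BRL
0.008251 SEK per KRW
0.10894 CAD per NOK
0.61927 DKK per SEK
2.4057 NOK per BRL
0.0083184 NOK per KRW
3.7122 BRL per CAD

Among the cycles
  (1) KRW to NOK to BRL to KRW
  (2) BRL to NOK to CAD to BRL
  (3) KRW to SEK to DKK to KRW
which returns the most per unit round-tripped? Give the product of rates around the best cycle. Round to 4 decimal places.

0.9729

(1) 0.0083184 × 0.40088 × 278.37 = 0.92827
(2) 2.4057 × 0.10894 × 3.7122 = 0.97288
(3) 0.008251 × 0.61927 × 174.21 = 0.89014
Highest is cycle (2) at 0.9729 (≤1, no arbitrage).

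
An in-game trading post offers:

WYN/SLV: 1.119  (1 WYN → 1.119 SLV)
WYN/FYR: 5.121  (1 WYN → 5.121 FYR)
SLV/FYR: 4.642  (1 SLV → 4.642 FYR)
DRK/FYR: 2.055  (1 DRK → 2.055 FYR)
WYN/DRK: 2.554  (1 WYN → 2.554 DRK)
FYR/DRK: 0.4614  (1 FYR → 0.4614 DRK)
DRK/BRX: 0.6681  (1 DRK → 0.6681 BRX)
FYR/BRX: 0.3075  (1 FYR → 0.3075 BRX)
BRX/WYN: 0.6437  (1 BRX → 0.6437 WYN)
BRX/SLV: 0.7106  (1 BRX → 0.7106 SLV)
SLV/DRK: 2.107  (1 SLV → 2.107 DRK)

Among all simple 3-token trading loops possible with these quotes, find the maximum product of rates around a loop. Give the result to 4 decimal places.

1.0984

BRX→WYN→DRK→BRX: 0.6437 × 2.554 × 0.6681 = 1.09836
BRX→SLV→FYR→BRX: 0.7106 × 4.642 × 0.3075 = 1.01432
BRX→WYN→FYR→BRX: 0.6437 × 5.121 × 0.3075 = 1.01364
BRX→SLV→DRK→BRX: 0.7106 × 2.107 × 0.6681 = 1.00030
Maximum is BRX→WYN→DRK→BRX at 1.0984; arbitrage exists.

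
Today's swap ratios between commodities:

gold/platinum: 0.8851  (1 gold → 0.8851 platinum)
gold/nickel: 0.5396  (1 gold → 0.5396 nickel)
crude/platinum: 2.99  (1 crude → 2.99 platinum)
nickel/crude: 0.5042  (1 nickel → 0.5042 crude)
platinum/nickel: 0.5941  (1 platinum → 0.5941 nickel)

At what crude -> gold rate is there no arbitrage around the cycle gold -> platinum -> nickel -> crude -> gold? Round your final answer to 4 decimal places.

Known legs of the cycle: 0.8851 × 0.5941 × 0.5042 = 0.265127474222
For no arbitrage the full-cycle product must be 1, so the missing rate is 1 / 0.265127474222 ≈ 3.771771.

3.7718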